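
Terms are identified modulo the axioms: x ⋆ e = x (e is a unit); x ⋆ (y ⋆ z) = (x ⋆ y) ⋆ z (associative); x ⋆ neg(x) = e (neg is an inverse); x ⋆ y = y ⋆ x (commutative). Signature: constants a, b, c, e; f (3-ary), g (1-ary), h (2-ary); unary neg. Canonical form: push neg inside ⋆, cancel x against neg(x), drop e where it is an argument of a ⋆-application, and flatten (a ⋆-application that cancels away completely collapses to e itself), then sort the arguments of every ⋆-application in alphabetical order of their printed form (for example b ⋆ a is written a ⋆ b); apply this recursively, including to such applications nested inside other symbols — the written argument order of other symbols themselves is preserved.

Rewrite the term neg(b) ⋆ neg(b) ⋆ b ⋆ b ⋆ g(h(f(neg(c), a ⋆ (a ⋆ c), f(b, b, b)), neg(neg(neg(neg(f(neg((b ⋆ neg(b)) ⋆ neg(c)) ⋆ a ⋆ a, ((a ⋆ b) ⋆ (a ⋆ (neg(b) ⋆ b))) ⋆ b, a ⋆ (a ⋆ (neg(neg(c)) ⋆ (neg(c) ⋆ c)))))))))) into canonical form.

Answer: g(h(f(neg(c), a ⋆ a ⋆ c, f(b, b, b)), f(a ⋆ a ⋆ c, a ⋆ a ⋆ b ⋆ b, a ⋆ a ⋆ c)))

Derivation:
Push neg inside:  distribute neg over ⋆ and collapse double neg
Inverses cancel:  b cancels
Combine occurrences:  g(h(f(neg(c), a ⋆ a ⋆ c, f(b, b, b)), f(a ⋆ a ⋆ c, a ⋆ a ⋆ b ⋆ b, a ⋆ a ⋆ c)))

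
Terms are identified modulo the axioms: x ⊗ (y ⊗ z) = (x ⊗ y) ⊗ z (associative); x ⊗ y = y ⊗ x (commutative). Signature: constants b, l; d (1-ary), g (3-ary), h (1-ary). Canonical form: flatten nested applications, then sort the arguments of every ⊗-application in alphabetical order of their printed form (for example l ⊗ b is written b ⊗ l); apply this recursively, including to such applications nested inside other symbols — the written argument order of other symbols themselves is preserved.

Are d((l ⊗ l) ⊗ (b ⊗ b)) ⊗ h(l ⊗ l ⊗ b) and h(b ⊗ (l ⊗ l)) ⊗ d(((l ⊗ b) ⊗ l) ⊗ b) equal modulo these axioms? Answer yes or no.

Answer: yes — both canonical forms are d(b ⊗ b ⊗ l ⊗ l) ⊗ h(b ⊗ l ⊗ l)

Derivation:
Left:  d((l ⊗ l) ⊗ (b ⊗ b)) ⊗ h(l ⊗ l ⊗ b)
  Simplify inside:  d((l ⊗ l) ⊗ (b ⊗ b))  →  d(b ⊗ b ⊗ l ⊗ l)
  Canonicalize subterm:  h(l ⊗ l ⊗ b)  →  h(b ⊗ l ⊗ l)
  Sort arguments:  d(b ⊗ b ⊗ l ⊗ l) ⊗ h(b ⊗ l ⊗ l)
Right:  h(b ⊗ (l ⊗ l)) ⊗ d(((l ⊗ b) ⊗ l) ⊗ b)
  Canonicalize subterm:  h(b ⊗ (l ⊗ l))  →  h(b ⊗ l ⊗ l)
  Simplify inside:  d(((l ⊗ b) ⊗ l) ⊗ b)  →  d(b ⊗ b ⊗ l ⊗ l)
  Order the arguments:  d(b ⊗ b ⊗ l ⊗ l) ⊗ h(b ⊗ l ⊗ l)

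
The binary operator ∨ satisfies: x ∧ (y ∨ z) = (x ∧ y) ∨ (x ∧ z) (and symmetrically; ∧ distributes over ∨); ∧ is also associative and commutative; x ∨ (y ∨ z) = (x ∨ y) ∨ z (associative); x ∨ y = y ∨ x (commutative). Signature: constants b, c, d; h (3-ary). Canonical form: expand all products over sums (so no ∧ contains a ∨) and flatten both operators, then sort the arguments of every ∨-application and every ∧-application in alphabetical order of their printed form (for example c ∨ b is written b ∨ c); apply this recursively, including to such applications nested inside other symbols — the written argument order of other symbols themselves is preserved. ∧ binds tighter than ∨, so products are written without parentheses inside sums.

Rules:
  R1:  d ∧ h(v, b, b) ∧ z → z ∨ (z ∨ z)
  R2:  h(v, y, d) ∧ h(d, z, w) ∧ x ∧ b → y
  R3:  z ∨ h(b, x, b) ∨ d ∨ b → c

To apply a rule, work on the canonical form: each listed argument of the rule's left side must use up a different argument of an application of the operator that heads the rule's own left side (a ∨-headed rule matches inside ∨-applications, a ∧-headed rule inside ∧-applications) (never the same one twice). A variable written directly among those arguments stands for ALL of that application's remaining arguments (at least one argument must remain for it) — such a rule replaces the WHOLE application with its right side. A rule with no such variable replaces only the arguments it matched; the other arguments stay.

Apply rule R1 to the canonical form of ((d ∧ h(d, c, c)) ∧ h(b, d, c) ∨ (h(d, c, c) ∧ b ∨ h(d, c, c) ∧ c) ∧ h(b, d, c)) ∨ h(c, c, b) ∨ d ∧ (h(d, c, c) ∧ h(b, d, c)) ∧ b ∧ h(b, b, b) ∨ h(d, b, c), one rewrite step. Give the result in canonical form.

Canonical form:  b ∧ d ∧ h(b, b, b) ∧ h(b, d, c) ∧ h(d, c, c) ∨ b ∧ h(b, d, c) ∧ h(d, c, c) ∨ c ∧ h(b, d, c) ∧ h(d, c, c) ∨ d ∧ h(b, d, c) ∧ h(d, c, c) ∨ h(c, c, b) ∨ h(d, b, c)
R1 matches:  uses d, h(b, b, b);  v := b, z := b ∧ h(b, d, c) ∧ h(d, c, c)
The variable takes the whole remainder — replace the entire application.
Result:  b ∧ h(b, d, c) ∧ h(d, c, c) ∨ b ∧ h(b, d, c) ∧ h(d, c, c) ∨ b ∧ h(b, d, c) ∧ h(d, c, c) ∨ b ∧ h(b, d, c) ∧ h(d, c, c) ∨ c ∧ h(b, d, c) ∧ h(d, c, c) ∨ d ∧ h(b, d, c) ∧ h(d, c, c) ∨ h(c, c, b) ∨ h(d, b, c)

Answer: b ∧ h(b, d, c) ∧ h(d, c, c) ∨ b ∧ h(b, d, c) ∧ h(d, c, c) ∨ b ∧ h(b, d, c) ∧ h(d, c, c) ∨ b ∧ h(b, d, c) ∧ h(d, c, c) ∨ c ∧ h(b, d, c) ∧ h(d, c, c) ∨ d ∧ h(b, d, c) ∧ h(d, c, c) ∨ h(c, c, b) ∨ h(d, b, c)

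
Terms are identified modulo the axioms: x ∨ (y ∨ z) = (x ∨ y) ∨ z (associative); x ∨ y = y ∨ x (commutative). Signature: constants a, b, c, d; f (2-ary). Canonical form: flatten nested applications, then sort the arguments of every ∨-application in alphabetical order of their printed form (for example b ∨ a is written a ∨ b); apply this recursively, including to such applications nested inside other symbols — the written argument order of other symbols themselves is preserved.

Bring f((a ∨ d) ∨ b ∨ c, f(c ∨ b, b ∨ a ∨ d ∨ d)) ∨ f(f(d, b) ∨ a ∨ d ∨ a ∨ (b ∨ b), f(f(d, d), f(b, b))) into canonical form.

Inside:  f((a ∨ d) ∨ b ∨ c, f(c ∨ b, b ∨ a ∨ d ∨ d))  →  f(a ∨ b ∨ c ∨ d, f(b ∨ c, a ∨ b ∨ d ∨ d))
Simplify inside:  f(f(d, b) ∨ a ∨ d ∨ a ∨ (b ∨ b), f(f(d, d), f(b, b)))  →  f(a ∨ a ∨ b ∨ b ∨ d ∨ f(d, b), f(f(d, d), f(b, b)))
Sort:  f(a ∨ a ∨ b ∨ b ∨ d ∨ f(d, b), f(f(d, d), f(b, b))) ∨ f(a ∨ b ∨ c ∨ d, f(b ∨ c, a ∨ b ∨ d ∨ d))

Answer: f(a ∨ a ∨ b ∨ b ∨ d ∨ f(d, b), f(f(d, d), f(b, b))) ∨ f(a ∨ b ∨ c ∨ d, f(b ∨ c, a ∨ b ∨ d ∨ d))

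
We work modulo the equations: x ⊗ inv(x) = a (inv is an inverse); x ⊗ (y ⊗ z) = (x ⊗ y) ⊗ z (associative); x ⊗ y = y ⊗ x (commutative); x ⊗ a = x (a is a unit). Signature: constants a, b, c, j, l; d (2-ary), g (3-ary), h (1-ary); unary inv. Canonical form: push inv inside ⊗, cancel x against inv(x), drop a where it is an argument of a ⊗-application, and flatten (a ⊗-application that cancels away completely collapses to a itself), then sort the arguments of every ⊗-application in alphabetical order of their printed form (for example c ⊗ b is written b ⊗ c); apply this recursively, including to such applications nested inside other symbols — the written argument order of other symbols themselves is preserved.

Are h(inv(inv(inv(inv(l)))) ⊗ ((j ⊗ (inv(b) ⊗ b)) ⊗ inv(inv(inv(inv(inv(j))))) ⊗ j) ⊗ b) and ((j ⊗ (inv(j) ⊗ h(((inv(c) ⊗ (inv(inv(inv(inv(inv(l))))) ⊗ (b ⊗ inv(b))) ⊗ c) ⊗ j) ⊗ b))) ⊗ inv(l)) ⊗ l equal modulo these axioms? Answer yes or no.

Answer: no — h(b ⊗ j ⊗ l) vs h(b ⊗ inv(l) ⊗ j)

Derivation:
Left:  h(inv(inv(inv(inv(l)))) ⊗ ((j ⊗ (inv(b) ⊗ b)) ⊗ inv(inv(inv(inv(inv(j))))) ⊗ j) ⊗ b)
  Descend into:  inv(inv(inv(inv(l)))) ⊗ ((j ⊗ (inv(b) ⊗ b)) ⊗ inv(inv(inv(inv(inv(j))))) ⊗ j) ⊗ b
  Push inv inside:  distribute inv over ⊗ and collapse double inv
  Combine occurrences:  l ⊗ j ⊗ b
  Sort arguments:  b ⊗ j ⊗ l
  Reassemble:  h(b ⊗ j ⊗ l)
Right:  ((j ⊗ (inv(j) ⊗ h(((inv(c) ⊗ (inv(inv(inv(inv(inv(l))))) ⊗ (b ⊗ inv(b))) ⊗ c) ⊗ j) ⊗ b))) ⊗ inv(l)) ⊗ l
  Push inv inside:  distribute inv over ⊗ and collapse double inv
  Inverses cancel:  j cancels; l cancels
  Collect:  h(b ⊗ inv(l) ⊗ j)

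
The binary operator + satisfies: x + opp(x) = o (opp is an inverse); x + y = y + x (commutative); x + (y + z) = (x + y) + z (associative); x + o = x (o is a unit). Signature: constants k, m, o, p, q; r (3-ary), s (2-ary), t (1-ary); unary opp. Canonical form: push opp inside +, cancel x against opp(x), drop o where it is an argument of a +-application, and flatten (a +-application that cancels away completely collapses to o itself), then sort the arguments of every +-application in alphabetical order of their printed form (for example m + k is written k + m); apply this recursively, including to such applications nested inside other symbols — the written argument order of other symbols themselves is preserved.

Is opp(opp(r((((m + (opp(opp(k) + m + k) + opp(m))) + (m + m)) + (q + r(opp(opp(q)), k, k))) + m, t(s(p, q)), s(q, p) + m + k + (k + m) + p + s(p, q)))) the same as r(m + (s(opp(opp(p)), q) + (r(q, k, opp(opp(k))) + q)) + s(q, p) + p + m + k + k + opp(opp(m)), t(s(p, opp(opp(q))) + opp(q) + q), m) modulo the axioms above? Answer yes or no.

Left:  opp(opp(r((((m + (opp(opp(k) + m + k) + opp(m))) + (m + m)) + (q + r(opp(opp(q)), k, k))) + m, t(s(p, q)), s(q, p) + m + k + (k + m) + p + s(p, q))))
  Push opp inside:  distribute opp over + and collapse double opp
  Collect:  r(m + m + q + r(q, k, k), t(s(p, q)), k + k + m + m + p + s(p, q) + s(q, p))
Right:  r(m + (s(opp(opp(p)), q) + (r(q, k, opp(opp(k))) + q)) + s(q, p) + p + m + k + k + opp(opp(m)), t(s(p, opp(opp(q))) + opp(q) + q), m)
  Descend into:  m + (s(opp(opp(p)), q) + (r(q, k, opp(opp(k))) + q)) + s(q, p) + p + m + k + k + opp(opp(m))
  Push opp inside:  distribute opp over + and collapse double opp
  Combine occurrences:  m + m + m + s(p, q) + r(q, k, k) + q + s(q, p) + p + k + k
  Sort arguments:  k + k + m + m + m + p + q + r(q, k, k) + s(p, q) + s(q, p)
  Rebuild:  r(k + k + m + m + m + p + q + r(q, k, k) + s(p, q) + s(q, p), t(s(p, q)), m)

Answer: no — r(m + m + q + r(q, k, k), t(s(p, q)), k + k + m + m + p + s(p, q) + s(q, p)) vs r(k + k + m + m + m + p + q + r(q, k, k) + s(p, q) + s(q, p), t(s(p, q)), m)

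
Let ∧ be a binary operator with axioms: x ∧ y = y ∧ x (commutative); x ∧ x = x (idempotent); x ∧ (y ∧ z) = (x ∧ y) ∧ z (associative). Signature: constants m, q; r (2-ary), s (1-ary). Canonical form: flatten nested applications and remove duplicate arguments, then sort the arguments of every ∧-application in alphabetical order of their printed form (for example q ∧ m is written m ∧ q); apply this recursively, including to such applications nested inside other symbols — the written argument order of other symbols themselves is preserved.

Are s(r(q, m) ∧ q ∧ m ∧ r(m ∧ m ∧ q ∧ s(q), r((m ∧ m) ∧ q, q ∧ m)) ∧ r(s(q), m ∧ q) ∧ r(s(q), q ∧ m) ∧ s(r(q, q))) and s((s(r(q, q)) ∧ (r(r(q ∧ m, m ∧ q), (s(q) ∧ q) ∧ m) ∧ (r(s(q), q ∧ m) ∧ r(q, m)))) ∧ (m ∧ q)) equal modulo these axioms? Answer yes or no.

Answer: no — s(m ∧ q ∧ r(m ∧ q ∧ s(q), r(m ∧ q, m ∧ q)) ∧ r(q, m) ∧ r(s(q), m ∧ q) ∧ s(r(q, q))) vs s(m ∧ q ∧ r(q, m) ∧ r(r(m ∧ q, m ∧ q), m ∧ q ∧ s(q)) ∧ r(s(q), m ∧ q) ∧ s(r(q, q)))

Derivation:
Left:  s(r(q, m) ∧ q ∧ m ∧ r(m ∧ m ∧ q ∧ s(q), r((m ∧ m) ∧ q, q ∧ m)) ∧ r(s(q), m ∧ q) ∧ r(s(q), q ∧ m) ∧ s(r(q, q)))
  Work inside:  r(q, m) ∧ q ∧ m ∧ r(m ∧ m ∧ q ∧ s(q), r((m ∧ m) ∧ q, q ∧ m)) ∧ r(s(q), m ∧ q) ∧ r(s(q), q ∧ m) ∧ s(r(q, q))
  Inside:  r(m ∧ m ∧ q ∧ s(q), r((m ∧ m) ∧ q, q ∧ m))  →  r(m ∧ q ∧ s(q), r(m ∧ q, m ∧ q))
  Simplify inside:  r(s(q), q ∧ m)  →  r(s(q), m ∧ q)
  Idempotence:  drop duplicate r(s(q), m ∧ q)
  Order the arguments:  m ∧ q ∧ r(m ∧ q ∧ s(q), r(m ∧ q, m ∧ q)) ∧ r(q, m) ∧ r(s(q), m ∧ q) ∧ s(r(q, q))
  Rebuild:  s(m ∧ q ∧ r(m ∧ q ∧ s(q), r(m ∧ q, m ∧ q)) ∧ r(q, m) ∧ r(s(q), m ∧ q) ∧ s(r(q, q)))
Right:  s((s(r(q, q)) ∧ (r(r(q ∧ m, m ∧ q), (s(q) ∧ q) ∧ m) ∧ (r(s(q), q ∧ m) ∧ r(q, m)))) ∧ (m ∧ q))
  Descend into:  (s(r(q, q)) ∧ (r(r(q ∧ m, m ∧ q), (s(q) ∧ q) ∧ m) ∧ (r(s(q), q ∧ m) ∧ r(q, m)))) ∧ (m ∧ q)
  Merge nested applications:  s(r(q, q)) ∧ r(r(q ∧ m, m ∧ q), (s(q) ∧ q) ∧ m) ∧ r(s(q), q ∧ m) ∧ r(q, m) ∧ m ∧ q
  Simplify inside:  r(r(q ∧ m, m ∧ q), (s(q) ∧ q) ∧ m)  →  r(r(m ∧ q, m ∧ q), m ∧ q ∧ s(q))
  Canonicalize subterm:  r(s(q), q ∧ m)  →  r(s(q), m ∧ q)
  Sort arguments:  m ∧ q ∧ r(q, m) ∧ r(r(m ∧ q, m ∧ q), m ∧ q ∧ s(q)) ∧ r(s(q), m ∧ q) ∧ s(r(q, q))
  Reassemble:  s(m ∧ q ∧ r(q, m) ∧ r(r(m ∧ q, m ∧ q), m ∧ q ∧ s(q)) ∧ r(s(q), m ∧ q) ∧ s(r(q, q)))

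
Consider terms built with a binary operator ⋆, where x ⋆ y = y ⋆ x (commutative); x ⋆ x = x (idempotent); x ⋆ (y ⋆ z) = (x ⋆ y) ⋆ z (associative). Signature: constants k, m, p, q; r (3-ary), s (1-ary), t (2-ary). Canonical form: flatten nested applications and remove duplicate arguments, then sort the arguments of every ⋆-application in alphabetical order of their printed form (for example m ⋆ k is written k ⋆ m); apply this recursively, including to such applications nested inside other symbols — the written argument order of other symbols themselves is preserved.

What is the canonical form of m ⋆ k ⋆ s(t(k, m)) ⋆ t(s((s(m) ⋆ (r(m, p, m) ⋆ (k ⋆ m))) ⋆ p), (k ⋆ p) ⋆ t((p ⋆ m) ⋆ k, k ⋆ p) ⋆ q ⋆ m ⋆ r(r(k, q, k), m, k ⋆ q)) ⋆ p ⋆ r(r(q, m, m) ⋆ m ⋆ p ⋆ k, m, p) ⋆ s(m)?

Answer: k ⋆ m ⋆ p ⋆ r(k ⋆ m ⋆ p ⋆ r(q, m, m), m, p) ⋆ s(m) ⋆ s(t(k, m)) ⋆ t(s(k ⋆ m ⋆ p ⋆ r(m, p, m) ⋆ s(m)), k ⋆ m ⋆ p ⋆ q ⋆ r(r(k, q, k), m, k ⋆ q) ⋆ t(k ⋆ m ⋆ p, k ⋆ p))

Derivation:
Simplify inside:  t(s((s(m) ⋆ (r(m, p, m) ⋆ (k ⋆ m))) ⋆ p), (k ⋆ p) ⋆ t((p ⋆ m) ⋆ k, k ⋆ p) ⋆ q ⋆ m ⋆ r(r(k, q, k), m, k ⋆ q))  →  t(s(k ⋆ m ⋆ p ⋆ r(m, p, m) ⋆ s(m)), k ⋆ m ⋆ p ⋆ q ⋆ r(r(k, q, k), m, k ⋆ q) ⋆ t(k ⋆ m ⋆ p, k ⋆ p))
Simplify inside:  r(r(q, m, m) ⋆ m ⋆ p ⋆ k, m, p)  →  r(k ⋆ m ⋆ p ⋆ r(q, m, m), m, p)
Order the arguments:  k ⋆ m ⋆ p ⋆ r(k ⋆ m ⋆ p ⋆ r(q, m, m), m, p) ⋆ s(m) ⋆ s(t(k, m)) ⋆ t(s(k ⋆ m ⋆ p ⋆ r(m, p, m) ⋆ s(m)), k ⋆ m ⋆ p ⋆ q ⋆ r(r(k, q, k), m, k ⋆ q) ⋆ t(k ⋆ m ⋆ p, k ⋆ p))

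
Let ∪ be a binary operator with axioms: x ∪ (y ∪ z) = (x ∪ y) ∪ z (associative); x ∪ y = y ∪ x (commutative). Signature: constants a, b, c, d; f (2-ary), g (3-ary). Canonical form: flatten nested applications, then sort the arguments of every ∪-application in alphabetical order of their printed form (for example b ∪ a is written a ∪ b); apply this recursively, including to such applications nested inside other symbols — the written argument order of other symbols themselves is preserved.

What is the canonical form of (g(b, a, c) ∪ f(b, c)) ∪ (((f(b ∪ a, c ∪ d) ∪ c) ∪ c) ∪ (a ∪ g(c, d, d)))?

Answer: a ∪ c ∪ c ∪ f(a ∪ b, c ∪ d) ∪ f(b, c) ∪ g(b, a, c) ∪ g(c, d, d)

Derivation:
Merge nested applications:  g(b, a, c) ∪ f(b, c) ∪ f(b ∪ a, c ∪ d) ∪ c ∪ c ∪ a ∪ g(c, d, d)
Simplify inside:  f(b ∪ a, c ∪ d)  →  f(a ∪ b, c ∪ d)
Sort:  a ∪ c ∪ c ∪ f(a ∪ b, c ∪ d) ∪ f(b, c) ∪ g(b, a, c) ∪ g(c, d, d)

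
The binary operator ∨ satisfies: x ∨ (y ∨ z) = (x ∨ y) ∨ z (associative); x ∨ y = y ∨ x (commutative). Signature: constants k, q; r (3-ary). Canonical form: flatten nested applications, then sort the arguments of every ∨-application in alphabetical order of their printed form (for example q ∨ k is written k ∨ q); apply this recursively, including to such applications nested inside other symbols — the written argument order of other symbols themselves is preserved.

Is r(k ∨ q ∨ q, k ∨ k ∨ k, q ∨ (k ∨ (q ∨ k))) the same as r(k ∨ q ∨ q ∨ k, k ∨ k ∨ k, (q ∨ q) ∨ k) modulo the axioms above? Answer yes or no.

Left:  r(k ∨ q ∨ q, k ∨ k ∨ k, q ∨ (k ∨ (q ∨ k)))
  Descend into:  q ∨ (k ∨ (q ∨ k))
  Flatten:  q ∨ k ∨ q ∨ k
  Sort:  k ∨ k ∨ q ∨ q
  Reassemble:  r(k ∨ q ∨ q, k ∨ k ∨ k, k ∨ k ∨ q ∨ q)
Right:  r(k ∨ q ∨ q ∨ k, k ∨ k ∨ k, (q ∨ q) ∨ k)
  Descend into:  (q ∨ q) ∨ k
  Merge nested applications:  q ∨ q ∨ k
  Sort arguments:  k ∨ q ∨ q
  Reassemble:  r(k ∨ k ∨ q ∨ q, k ∨ k ∨ k, k ∨ q ∨ q)

Answer: no — r(k ∨ q ∨ q, k ∨ k ∨ k, k ∨ k ∨ q ∨ q) vs r(k ∨ k ∨ q ∨ q, k ∨ k ∨ k, k ∨ q ∨ q)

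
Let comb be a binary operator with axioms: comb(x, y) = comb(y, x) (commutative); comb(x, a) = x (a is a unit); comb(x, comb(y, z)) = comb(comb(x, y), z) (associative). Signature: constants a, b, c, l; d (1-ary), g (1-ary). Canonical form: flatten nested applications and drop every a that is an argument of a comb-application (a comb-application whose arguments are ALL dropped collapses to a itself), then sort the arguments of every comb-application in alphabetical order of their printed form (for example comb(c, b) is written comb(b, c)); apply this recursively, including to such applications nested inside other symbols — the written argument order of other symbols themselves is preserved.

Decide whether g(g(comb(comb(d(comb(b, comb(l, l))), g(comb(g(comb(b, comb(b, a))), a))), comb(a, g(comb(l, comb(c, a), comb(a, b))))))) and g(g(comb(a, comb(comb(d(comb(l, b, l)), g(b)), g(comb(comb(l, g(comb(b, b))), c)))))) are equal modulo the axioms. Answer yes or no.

Answer: no — g(g(comb(d(comb(b, l, l)), g(comb(b, c, l)), g(g(comb(b, b)))))) vs g(g(comb(d(comb(b, l, l)), g(b), g(comb(c, g(comb(b, b)), l)))))

Derivation:
Left:  g(g(comb(comb(d(comb(b, comb(l, l))), g(comb(g(comb(b, comb(b, a))), a))), comb(a, g(comb(l, comb(c, a), comb(a, b)))))))
  Descend into:  comb(comb(d(comb(b, comb(l, l))), g(comb(g(comb(b, comb(b, a))), a))), comb(a, g(comb(l, comb(c, a), comb(a, b)))))
  Un-nest:  comb(d(comb(b, comb(l, l))), g(comb(g(comb(b, comb(b, a))), a)), a, g(comb(l, comb(c, a), comb(a, b))))
  Canonicalize subterm:  d(comb(b, comb(l, l)))  →  d(comb(b, l, l))
  Simplify inside:  g(comb(g(comb(b, comb(b, a))), a))  →  g(g(comb(b, b)))
  Canonicalize subterm:  g(comb(l, comb(c, a), comb(a, b)))  →  g(comb(b, c, l))
  Unit:  drop a
  Order the arguments:  comb(d(comb(b, l, l)), g(comb(b, c, l)), g(g(comb(b, b))))
  Put back:  g(g(comb(d(comb(b, l, l)), g(comb(b, c, l)), g(g(comb(b, b))))))
Right:  g(g(comb(a, comb(comb(d(comb(l, b, l)), g(b)), g(comb(comb(l, g(comb(b, b))), c))))))
  Work inside:  comb(a, comb(comb(d(comb(l, b, l)), g(b)), g(comb(comb(l, g(comb(b, b))), c))))
  Un-nest:  comb(a, d(comb(l, b, l)), g(b), g(comb(comb(l, g(comb(b, b))), c)))
  Inside:  d(comb(l, b, l))  →  d(comb(b, l, l))
  Inside:  g(comb(comb(l, g(comb(b, b))), c))  →  g(comb(c, g(comb(b, b)), l))
  Drop the unit:  drop a
  Sort:  comb(d(comb(b, l, l)), g(b), g(comb(c, g(comb(b, b)), l)))
  Rebuild:  g(g(comb(d(comb(b, l, l)), g(b), g(comb(c, g(comb(b, b)), l)))))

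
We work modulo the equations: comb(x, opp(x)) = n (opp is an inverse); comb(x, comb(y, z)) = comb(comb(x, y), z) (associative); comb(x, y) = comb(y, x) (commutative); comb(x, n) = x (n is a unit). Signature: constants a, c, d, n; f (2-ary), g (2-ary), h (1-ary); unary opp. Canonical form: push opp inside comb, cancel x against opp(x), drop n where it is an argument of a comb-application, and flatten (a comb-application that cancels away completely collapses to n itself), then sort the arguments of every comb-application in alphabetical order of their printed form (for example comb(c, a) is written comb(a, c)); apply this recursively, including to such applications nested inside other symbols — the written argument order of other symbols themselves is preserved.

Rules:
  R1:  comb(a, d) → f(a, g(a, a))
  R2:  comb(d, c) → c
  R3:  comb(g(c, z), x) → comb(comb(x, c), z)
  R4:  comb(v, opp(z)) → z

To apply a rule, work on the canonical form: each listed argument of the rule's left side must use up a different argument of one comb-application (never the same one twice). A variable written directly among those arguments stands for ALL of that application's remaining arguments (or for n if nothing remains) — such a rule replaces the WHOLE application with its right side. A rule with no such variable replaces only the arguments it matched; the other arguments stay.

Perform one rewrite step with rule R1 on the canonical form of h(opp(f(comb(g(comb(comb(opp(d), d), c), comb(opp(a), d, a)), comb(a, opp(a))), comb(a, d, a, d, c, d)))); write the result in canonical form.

Canonical form:  h(opp(f(g(c, d), comb(a, a, c, d, d, d))))
Match R1:  consume a, d
Result:  h(opp(f(g(c, d), comb(a, c, d, d, f(a, g(a, a))))))

Answer: h(opp(f(g(c, d), comb(a, c, d, d, f(a, g(a, a))))))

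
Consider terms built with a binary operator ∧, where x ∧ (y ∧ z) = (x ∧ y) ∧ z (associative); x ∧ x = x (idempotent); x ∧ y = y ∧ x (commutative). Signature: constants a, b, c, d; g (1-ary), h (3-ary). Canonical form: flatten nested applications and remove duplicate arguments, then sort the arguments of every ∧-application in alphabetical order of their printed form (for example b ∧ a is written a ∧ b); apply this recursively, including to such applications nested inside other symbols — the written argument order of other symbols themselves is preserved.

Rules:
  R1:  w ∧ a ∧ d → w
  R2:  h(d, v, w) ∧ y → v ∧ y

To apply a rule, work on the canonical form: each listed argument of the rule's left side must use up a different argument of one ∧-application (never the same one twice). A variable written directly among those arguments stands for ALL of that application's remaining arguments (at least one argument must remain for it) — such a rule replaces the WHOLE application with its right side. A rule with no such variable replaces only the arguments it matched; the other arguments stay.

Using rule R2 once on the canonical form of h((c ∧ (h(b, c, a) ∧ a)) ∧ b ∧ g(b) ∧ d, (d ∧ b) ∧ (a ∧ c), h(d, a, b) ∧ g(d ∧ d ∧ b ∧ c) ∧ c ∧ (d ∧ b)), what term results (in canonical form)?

Answer: h(a ∧ b ∧ c ∧ d ∧ g(b) ∧ h(b, c, a), a ∧ b ∧ c ∧ d, a ∧ b ∧ c ∧ d ∧ g(b ∧ c ∧ d))

Derivation:
Canonical form:  h(a ∧ b ∧ c ∧ d ∧ g(b) ∧ h(b, c, a), a ∧ b ∧ c ∧ d, b ∧ c ∧ d ∧ g(b ∧ c ∧ d) ∧ h(d, a, b))
R2 matches:  uses h(d, a, b);  v := a, w := b, y := b ∧ c ∧ d ∧ g(b ∧ c ∧ d)
The extension variable absorbs all remaining arguments, so the whole application is rewritten.
New term:  h(a ∧ b ∧ c ∧ d ∧ g(b) ∧ h(b, c, a), a ∧ b ∧ c ∧ d, a ∧ b ∧ c ∧ d ∧ g(b ∧ c ∧ d))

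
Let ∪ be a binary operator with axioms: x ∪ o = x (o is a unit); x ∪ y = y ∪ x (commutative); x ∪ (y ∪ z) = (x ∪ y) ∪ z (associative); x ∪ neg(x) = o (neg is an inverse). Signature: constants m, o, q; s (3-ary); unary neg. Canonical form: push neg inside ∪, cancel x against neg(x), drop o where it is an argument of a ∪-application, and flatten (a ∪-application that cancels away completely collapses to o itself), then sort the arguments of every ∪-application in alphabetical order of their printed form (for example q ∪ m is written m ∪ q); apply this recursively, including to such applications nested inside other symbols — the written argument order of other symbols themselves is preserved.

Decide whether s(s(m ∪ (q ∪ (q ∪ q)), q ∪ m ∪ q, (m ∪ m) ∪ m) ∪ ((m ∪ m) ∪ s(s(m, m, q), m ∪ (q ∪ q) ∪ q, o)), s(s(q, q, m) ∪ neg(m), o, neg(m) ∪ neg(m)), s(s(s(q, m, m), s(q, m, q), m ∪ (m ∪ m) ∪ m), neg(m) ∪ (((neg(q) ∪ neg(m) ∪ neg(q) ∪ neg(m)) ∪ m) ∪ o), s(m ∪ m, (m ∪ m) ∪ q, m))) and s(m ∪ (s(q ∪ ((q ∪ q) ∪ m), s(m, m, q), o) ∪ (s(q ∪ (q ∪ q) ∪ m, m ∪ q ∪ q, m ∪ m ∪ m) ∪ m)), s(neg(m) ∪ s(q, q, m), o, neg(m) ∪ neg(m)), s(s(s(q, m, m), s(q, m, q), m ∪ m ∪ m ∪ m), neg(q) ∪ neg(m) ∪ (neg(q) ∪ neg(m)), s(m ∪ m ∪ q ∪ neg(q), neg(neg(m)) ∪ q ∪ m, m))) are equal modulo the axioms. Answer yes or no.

Left:  s(s(m ∪ (q ∪ (q ∪ q)), q ∪ m ∪ q, (m ∪ m) ∪ m) ∪ ((m ∪ m) ∪ s(s(m, m, q), m ∪ (q ∪ q) ∪ q, o)), s(s(q, q, m) ∪ neg(m), o, neg(m) ∪ neg(m)), s(s(s(q, m, m), s(q, m, q), m ∪ (m ∪ m) ∪ m), neg(m) ∪ (((neg(q) ∪ neg(m) ∪ neg(q) ∪ neg(m)) ∪ m) ∪ o), s(m ∪ m, (m ∪ m) ∪ q, m)))
  Descend into:  s(m ∪ (q ∪ (q ∪ q)), q ∪ m ∪ q, (m ∪ m) ∪ m) ∪ ((m ∪ m) ∪ s(s(m, m, q), m ∪ (q ∪ q) ∪ q, o))
  Collect:  s(m ∪ q ∪ q ∪ q, m ∪ q ∪ q, m ∪ m ∪ m) ∪ m ∪ m ∪ s(s(m, m, q), m ∪ q ∪ q ∪ q, o)
  Sort:  m ∪ m ∪ s(m ∪ q ∪ q ∪ q, m ∪ q ∪ q, m ∪ m ∪ m) ∪ s(s(m, m, q), m ∪ q ∪ q ∪ q, o)
  Put back:  s(m ∪ m ∪ s(m ∪ q ∪ q ∪ q, m ∪ q ∪ q, m ∪ m ∪ m) ∪ s(s(m, m, q), m ∪ q ∪ q ∪ q, o), s(neg(m) ∪ s(q, q, m), o, neg(m) ∪ neg(m)), s(s(s(q, m, m), s(q, m, q), m ∪ m ∪ m ∪ m), neg(m) ∪ neg(m) ∪ neg(q) ∪ neg(q), s(m ∪ m, m ∪ m ∪ q, m)))
Right:  s(m ∪ (s(q ∪ ((q ∪ q) ∪ m), s(m, m, q), o) ∪ (s(q ∪ (q ∪ q) ∪ m, m ∪ q ∪ q, m ∪ m ∪ m) ∪ m)), s(neg(m) ∪ s(q, q, m), o, neg(m) ∪ neg(m)), s(s(s(q, m, m), s(q, m, q), m ∪ m ∪ m ∪ m), neg(q) ∪ neg(m) ∪ (neg(q) ∪ neg(m)), s(m ∪ m ∪ q ∪ neg(q), neg(neg(m)) ∪ q ∪ m, m)))
  Focus inside:  m ∪ (s(q ∪ ((q ∪ q) ∪ m), s(m, m, q), o) ∪ (s(q ∪ (q ∪ q) ∪ m, m ∪ q ∪ q, m ∪ m ∪ m) ∪ m))
  Collect:  m ∪ m ∪ s(m ∪ q ∪ q ∪ q, s(m, m, q), o) ∪ s(m ∪ q ∪ q ∪ q, m ∪ q ∪ q, m ∪ m ∪ m)
  Sort:  m ∪ m ∪ s(m ∪ q ∪ q ∪ q, m ∪ q ∪ q, m ∪ m ∪ m) ∪ s(m ∪ q ∪ q ∪ q, s(m, m, q), o)
  Put back:  s(m ∪ m ∪ s(m ∪ q ∪ q ∪ q, m ∪ q ∪ q, m ∪ m ∪ m) ∪ s(m ∪ q ∪ q ∪ q, s(m, m, q), o), s(neg(m) ∪ s(q, q, m), o, neg(m) ∪ neg(m)), s(s(s(q, m, m), s(q, m, q), m ∪ m ∪ m ∪ m), neg(m) ∪ neg(m) ∪ neg(q) ∪ neg(q), s(m ∪ m, m ∪ m ∪ q, m)))

Answer: no — s(m ∪ m ∪ s(m ∪ q ∪ q ∪ q, m ∪ q ∪ q, m ∪ m ∪ m) ∪ s(s(m, m, q), m ∪ q ∪ q ∪ q, o), s(neg(m) ∪ s(q, q, m), o, neg(m) ∪ neg(m)), s(s(s(q, m, m), s(q, m, q), m ∪ m ∪ m ∪ m), neg(m) ∪ neg(m) ∪ neg(q) ∪ neg(q), s(m ∪ m, m ∪ m ∪ q, m))) vs s(m ∪ m ∪ s(m ∪ q ∪ q ∪ q, m ∪ q ∪ q, m ∪ m ∪ m) ∪ s(m ∪ q ∪ q ∪ q, s(m, m, q), o), s(neg(m) ∪ s(q, q, m), o, neg(m) ∪ neg(m)), s(s(s(q, m, m), s(q, m, q), m ∪ m ∪ m ∪ m), neg(m) ∪ neg(m) ∪ neg(q) ∪ neg(q), s(m ∪ m, m ∪ m ∪ q, m)))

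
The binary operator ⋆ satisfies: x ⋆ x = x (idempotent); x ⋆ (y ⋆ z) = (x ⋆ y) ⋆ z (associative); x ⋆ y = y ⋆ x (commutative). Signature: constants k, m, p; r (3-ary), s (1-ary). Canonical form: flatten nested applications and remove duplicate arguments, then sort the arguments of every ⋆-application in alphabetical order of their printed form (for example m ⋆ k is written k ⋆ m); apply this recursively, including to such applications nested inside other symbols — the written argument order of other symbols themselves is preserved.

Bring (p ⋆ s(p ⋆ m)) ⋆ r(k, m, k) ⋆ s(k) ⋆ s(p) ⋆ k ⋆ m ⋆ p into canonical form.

Answer: k ⋆ m ⋆ p ⋆ r(k, m, k) ⋆ s(k) ⋆ s(m ⋆ p) ⋆ s(p)

Derivation:
Flatten:  p ⋆ s(p ⋆ m) ⋆ r(k, m, k) ⋆ s(k) ⋆ s(p) ⋆ k ⋆ m ⋆ p
Inside:  s(p ⋆ m)  →  s(m ⋆ p)
Deduplicate:  drop duplicate p
Order the arguments:  k ⋆ m ⋆ p ⋆ r(k, m, k) ⋆ s(k) ⋆ s(m ⋆ p) ⋆ s(p)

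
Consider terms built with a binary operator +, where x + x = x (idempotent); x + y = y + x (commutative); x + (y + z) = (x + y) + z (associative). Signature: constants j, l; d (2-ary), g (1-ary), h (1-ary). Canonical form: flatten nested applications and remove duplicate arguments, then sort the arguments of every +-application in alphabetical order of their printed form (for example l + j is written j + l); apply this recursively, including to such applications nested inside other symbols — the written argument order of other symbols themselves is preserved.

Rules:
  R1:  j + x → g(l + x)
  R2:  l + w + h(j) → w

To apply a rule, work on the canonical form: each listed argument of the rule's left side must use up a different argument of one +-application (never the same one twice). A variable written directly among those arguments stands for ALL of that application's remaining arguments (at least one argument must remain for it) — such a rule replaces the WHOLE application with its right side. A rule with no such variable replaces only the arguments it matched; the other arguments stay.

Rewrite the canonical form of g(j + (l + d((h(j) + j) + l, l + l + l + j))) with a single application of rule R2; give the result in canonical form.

Answer: g(d(j, j + l) + j + l)

Derivation:
Canonical form:  g(d(h(j) + j + l, j + l) + j + l)
R2 matches:  uses h(j), l;  w := j
Every leftover argument binds to the variable; the entire application is replaced.
Result:  g(d(j, j + l) + j + l)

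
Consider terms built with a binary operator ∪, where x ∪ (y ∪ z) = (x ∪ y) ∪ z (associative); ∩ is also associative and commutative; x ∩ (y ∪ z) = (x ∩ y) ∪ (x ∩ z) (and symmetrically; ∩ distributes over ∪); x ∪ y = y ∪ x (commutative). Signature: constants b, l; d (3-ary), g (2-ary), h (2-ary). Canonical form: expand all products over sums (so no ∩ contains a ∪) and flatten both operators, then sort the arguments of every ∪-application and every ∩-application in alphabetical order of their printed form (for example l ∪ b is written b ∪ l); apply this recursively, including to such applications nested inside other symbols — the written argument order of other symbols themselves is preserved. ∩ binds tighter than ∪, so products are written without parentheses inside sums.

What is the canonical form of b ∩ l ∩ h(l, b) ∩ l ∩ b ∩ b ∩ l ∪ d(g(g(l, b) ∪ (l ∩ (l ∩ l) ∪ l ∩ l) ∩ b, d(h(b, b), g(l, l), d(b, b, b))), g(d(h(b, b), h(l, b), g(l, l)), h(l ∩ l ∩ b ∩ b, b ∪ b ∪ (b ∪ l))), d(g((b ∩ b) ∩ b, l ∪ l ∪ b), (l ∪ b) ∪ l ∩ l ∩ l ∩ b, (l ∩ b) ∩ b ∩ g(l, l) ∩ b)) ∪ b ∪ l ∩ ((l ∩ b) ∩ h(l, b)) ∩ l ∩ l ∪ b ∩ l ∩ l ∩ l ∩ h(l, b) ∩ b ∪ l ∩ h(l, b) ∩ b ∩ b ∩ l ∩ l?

Distribute:  b ∩ b ∩ b ∩ h(l, b) ∩ l ∩ l ∩ l ∪ d(g(b ∩ l ∩ l ∪ b ∩ l ∩ l ∩ l ∪ g(l, b), d(h(b, b), g(l, l), d(b, b, b))), g(d(h(b, b), h(l, b), g(l, l)), h(b ∩ b ∩ l ∩ l, b ∪ b ∪ b ∪ l)), d(g(b ∩ b ∩ b, b ∪ l ∪ l), b ∪ b ∩ l ∩ l ∩ l ∪ l, b ∩ b ∩ b ∩ g(l, l) ∩ l)) ∪ b ∪ b ∩ h(l, b) ∩ l ∩ l ∩ l ∩ l ∪ b ∩ b ∩ h(l, b) ∩ l ∩ l ∩ l ∪ b ∩ b ∩ h(l, b) ∩ l ∩ l ∩ l
Sort:  b ∪ b ∩ b ∩ b ∩ h(l, b) ∩ l ∩ l ∩ l ∪ b ∩ b ∩ h(l, b) ∩ l ∩ l ∩ l ∪ b ∩ b ∩ h(l, b) ∩ l ∩ l ∩ l ∪ b ∩ h(l, b) ∩ l ∩ l ∩ l ∩ l ∪ d(g(b ∩ l ∩ l ∪ b ∩ l ∩ l ∩ l ∪ g(l, b), d(h(b, b), g(l, l), d(b, b, b))), g(d(h(b, b), h(l, b), g(l, l)), h(b ∩ b ∩ l ∩ l, b ∪ b ∪ b ∪ l)), d(g(b ∩ b ∩ b, b ∪ l ∪ l), b ∪ b ∩ l ∩ l ∩ l ∪ l, b ∩ b ∩ b ∩ g(l, l) ∩ l))

Answer: b ∪ b ∩ b ∩ b ∩ h(l, b) ∩ l ∩ l ∩ l ∪ b ∩ b ∩ h(l, b) ∩ l ∩ l ∩ l ∪ b ∩ b ∩ h(l, b) ∩ l ∩ l ∩ l ∪ b ∩ h(l, b) ∩ l ∩ l ∩ l ∩ l ∪ d(g(b ∩ l ∩ l ∪ b ∩ l ∩ l ∩ l ∪ g(l, b), d(h(b, b), g(l, l), d(b, b, b))), g(d(h(b, b), h(l, b), g(l, l)), h(b ∩ b ∩ l ∩ l, b ∪ b ∪ b ∪ l)), d(g(b ∩ b ∩ b, b ∪ l ∪ l), b ∪ b ∩ l ∩ l ∩ l ∪ l, b ∩ b ∩ b ∩ g(l, l) ∩ l))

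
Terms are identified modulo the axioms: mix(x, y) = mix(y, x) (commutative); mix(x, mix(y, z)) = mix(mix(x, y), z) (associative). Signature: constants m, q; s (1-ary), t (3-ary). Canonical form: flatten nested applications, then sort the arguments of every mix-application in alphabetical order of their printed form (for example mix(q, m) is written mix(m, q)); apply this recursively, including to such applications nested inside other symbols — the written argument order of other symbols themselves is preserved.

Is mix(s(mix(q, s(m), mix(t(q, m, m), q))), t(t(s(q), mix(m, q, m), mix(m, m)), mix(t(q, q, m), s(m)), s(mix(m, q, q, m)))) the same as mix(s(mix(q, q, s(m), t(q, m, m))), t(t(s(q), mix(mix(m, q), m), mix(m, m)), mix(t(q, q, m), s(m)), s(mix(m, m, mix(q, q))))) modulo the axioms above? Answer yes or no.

Answer: yes — both canonical forms are mix(s(mix(q, q, s(m), t(q, m, m))), t(t(s(q), mix(m, m, q), mix(m, m)), mix(s(m), t(q, q, m)), s(mix(m, m, q, q))))

Derivation:
Left:  mix(s(mix(q, s(m), mix(t(q, m, m), q))), t(t(s(q), mix(m, q, m), mix(m, m)), mix(t(q, q, m), s(m)), s(mix(m, q, q, m))))
  Canonicalize subterm:  s(mix(q, s(m), mix(t(q, m, m), q)))  →  s(mix(q, q, s(m), t(q, m, m)))
  Simplify inside:  t(t(s(q), mix(m, q, m), mix(m, m)), mix(t(q, q, m), s(m)), s(mix(m, q, q, m)))  →  t(t(s(q), mix(m, m, q), mix(m, m)), mix(s(m), t(q, q, m)), s(mix(m, m, q, q)))
  Sort arguments:  mix(s(mix(q, q, s(m), t(q, m, m))), t(t(s(q), mix(m, m, q), mix(m, m)), mix(s(m), t(q, q, m)), s(mix(m, m, q, q))))
Right:  mix(s(mix(q, q, s(m), t(q, m, m))), t(t(s(q), mix(mix(m, q), m), mix(m, m)), mix(t(q, q, m), s(m)), s(mix(m, m, mix(q, q)))))
  Canonicalize subterm:  t(t(s(q), mix(mix(m, q), m), mix(m, m)), mix(t(q, q, m), s(m)), s(mix(m, m, mix(q, q))))  →  t(t(s(q), mix(m, m, q), mix(m, m)), mix(s(m), t(q, q, m)), s(mix(m, m, q, q)))
  Sort:  mix(s(mix(q, q, s(m), t(q, m, m))), t(t(s(q), mix(m, m, q), mix(m, m)), mix(s(m), t(q, q, m)), s(mix(m, m, q, q))))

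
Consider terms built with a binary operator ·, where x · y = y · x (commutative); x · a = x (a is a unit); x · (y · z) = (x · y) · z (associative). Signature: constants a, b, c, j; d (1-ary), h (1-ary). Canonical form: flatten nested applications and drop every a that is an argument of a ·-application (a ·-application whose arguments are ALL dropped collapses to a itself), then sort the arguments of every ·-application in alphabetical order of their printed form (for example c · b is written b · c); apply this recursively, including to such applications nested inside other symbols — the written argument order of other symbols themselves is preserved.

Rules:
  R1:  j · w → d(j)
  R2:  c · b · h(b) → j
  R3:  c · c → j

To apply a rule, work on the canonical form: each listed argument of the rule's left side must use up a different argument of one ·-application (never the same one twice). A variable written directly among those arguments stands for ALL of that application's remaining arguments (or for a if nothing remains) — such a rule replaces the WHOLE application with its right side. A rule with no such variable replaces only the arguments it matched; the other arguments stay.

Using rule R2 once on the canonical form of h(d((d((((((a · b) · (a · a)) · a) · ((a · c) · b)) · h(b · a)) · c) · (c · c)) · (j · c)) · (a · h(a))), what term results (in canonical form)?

Answer: h(d(c · c · c · d(b · c · j) · j) · h(a))

Derivation:
Canonical form:  h(d(c · c · c · d(b · b · c · c · h(b)) · j) · h(a))
Match R2:  consume b, c, h(b)
Result:  h(d(c · c · c · d(b · c · j) · j) · h(a))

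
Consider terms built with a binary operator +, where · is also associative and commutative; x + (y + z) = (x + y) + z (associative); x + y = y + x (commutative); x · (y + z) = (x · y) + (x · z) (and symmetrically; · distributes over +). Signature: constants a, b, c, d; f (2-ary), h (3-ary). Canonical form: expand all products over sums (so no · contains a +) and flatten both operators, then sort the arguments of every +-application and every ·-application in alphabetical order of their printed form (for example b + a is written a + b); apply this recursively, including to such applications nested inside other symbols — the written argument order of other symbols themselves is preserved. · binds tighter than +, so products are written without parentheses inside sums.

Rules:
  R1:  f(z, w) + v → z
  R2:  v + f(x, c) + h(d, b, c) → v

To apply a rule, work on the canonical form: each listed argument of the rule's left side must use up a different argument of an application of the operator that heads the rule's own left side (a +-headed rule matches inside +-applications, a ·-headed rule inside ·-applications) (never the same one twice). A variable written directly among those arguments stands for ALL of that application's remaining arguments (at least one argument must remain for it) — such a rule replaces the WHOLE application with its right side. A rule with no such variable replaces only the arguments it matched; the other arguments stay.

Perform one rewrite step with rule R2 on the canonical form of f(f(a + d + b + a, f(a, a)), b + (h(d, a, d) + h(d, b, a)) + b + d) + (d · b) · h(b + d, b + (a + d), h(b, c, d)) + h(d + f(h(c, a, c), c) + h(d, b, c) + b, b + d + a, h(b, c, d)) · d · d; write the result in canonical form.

Answer: b · d · h(b + d, a + b + d, h(b, c, d)) + d · d · h(b + d, a + b + d, h(b, c, d)) + f(f(a + a + b + d, f(a, a)), b + b + d + h(d, a, d) + h(d, b, a))

Derivation:
Canonical form:  b · d · h(b + d, a + b + d, h(b, c, d)) + d · d · h(b + d + f(h(c, a, c), c) + h(d, b, c), a + b + d, h(b, c, d)) + f(f(a + a + b + d, f(a, a)), b + b + d + h(d, a, d) + h(d, b, a))
Match R2:  consume f(h(c, a, c), c), h(d, b, c);  v := b + d, x := h(c, a, c)
The extension variable absorbs all remaining arguments, so the whole application is rewritten.
Result:  b · d · h(b + d, a + b + d, h(b, c, d)) + d · d · h(b + d, a + b + d, h(b, c, d)) + f(f(a + a + b + d, f(a, a)), b + b + d + h(d, a, d) + h(d, b, a))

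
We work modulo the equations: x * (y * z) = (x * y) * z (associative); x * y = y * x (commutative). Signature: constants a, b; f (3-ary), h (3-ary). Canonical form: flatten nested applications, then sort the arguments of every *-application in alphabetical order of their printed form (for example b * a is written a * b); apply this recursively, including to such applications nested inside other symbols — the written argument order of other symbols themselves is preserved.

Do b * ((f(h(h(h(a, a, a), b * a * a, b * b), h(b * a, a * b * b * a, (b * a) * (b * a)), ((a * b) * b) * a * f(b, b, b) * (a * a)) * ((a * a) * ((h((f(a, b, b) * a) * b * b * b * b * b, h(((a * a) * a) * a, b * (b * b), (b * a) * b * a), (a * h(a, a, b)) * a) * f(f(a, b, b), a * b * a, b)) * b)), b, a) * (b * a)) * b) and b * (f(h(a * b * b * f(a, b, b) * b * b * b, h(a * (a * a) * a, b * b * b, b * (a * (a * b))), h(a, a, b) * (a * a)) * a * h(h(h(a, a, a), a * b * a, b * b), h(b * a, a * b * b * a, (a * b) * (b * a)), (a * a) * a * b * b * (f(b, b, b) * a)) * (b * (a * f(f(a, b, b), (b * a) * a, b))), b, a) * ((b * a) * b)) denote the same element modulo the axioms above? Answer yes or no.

Answer: yes — both canonical forms are a * b * b * b * f(a * a * b * f(f(a, b, b), a * a * b, b) * h(a * b * b * b * b * b * f(a, b, b), h(a * a * a * a, b * b * b, a * a * b * b), a * a * h(a, a, b)) * h(h(h(a, a, a), a * a * b, b * b), h(a * b, a * a * b * b, a * a * b * b), a * a * a * a * b * b * f(b, b, b)), b, a)

Derivation:
Left:  b * ((f(h(h(h(a, a, a), b * a * a, b * b), h(b * a, a * b * b * a, (b * a) * (b * a)), ((a * b) * b) * a * f(b, b, b) * (a * a)) * ((a * a) * ((h((f(a, b, b) * a) * b * b * b * b * b, h(((a * a) * a) * a, b * (b * b), (b * a) * b * a), (a * h(a, a, b)) * a) * f(f(a, b, b), a * b * a, b)) * b)), b, a) * (b * a)) * b)
  Flatten:  b * f(h(h(h(a, a, a), b * a * a, b * b), h(b * a, a * b * b * a, (b * a) * (b * a)), ((a * b) * b) * a * f(b, b, b) * (a * a)) * ((a * a) * ((h((f(a, b, b) * a) * b * b * b * b * b, h(((a * a) * a) * a, b * (b * b), (b * a) * b * a), (a * h(a, a, b)) * a) * f(f(a, b, b), a * b * a, b)) * b)), b, a) * b * a * b
  Inside:  f(h(h(h(a, a, a), b * a * a, b * b), h(b * a, a * b * b * a, (b * a) * (b * a)), ((a * b) * b) * a * f(b, b, b) * (a * a)) * ((a * a) * ((h((f(a, b, b) * a) * b * b * b * b * b, h(((a * a) * a) * a, b * (b * b), (b * a) * b * a), (a * h(a, a, b)) * a) * f(f(a, b, b), a * b * a, b)) * b)), b, a)  →  f(a * a * b * f(f(a, b, b), a * a * b, b) * h(a * b * b * b * b * b * f(a, b, b), h(a * a * a * a, b * b * b, a * a * b * b), a * a * h(a, a, b)) * h(h(h(a, a, a), a * a * b, b * b), h(a * b, a * a * b * b, a * a * b * b), a * a * a * a * b * b * f(b, b, b)), b, a)
  Order the arguments:  a * b * b * b * f(a * a * b * f(f(a, b, b), a * a * b, b) * h(a * b * b * b * b * b * f(a, b, b), h(a * a * a * a, b * b * b, a * a * b * b), a * a * h(a, a, b)) * h(h(h(a, a, a), a * a * b, b * b), h(a * b, a * a * b * b, a * a * b * b), a * a * a * a * b * b * f(b, b, b)), b, a)
Right:  b * (f(h(a * b * b * f(a, b, b) * b * b * b, h(a * (a * a) * a, b * b * b, b * (a * (a * b))), h(a, a, b) * (a * a)) * a * h(h(h(a, a, a), a * b * a, b * b), h(b * a, a * b * b * a, (a * b) * (b * a)), (a * a) * a * b * b * (f(b, b, b) * a)) * (b * (a * f(f(a, b, b), (b * a) * a, b))), b, a) * ((b * a) * b))
  Flatten:  b * f(h(a * b * b * f(a, b, b) * b * b * b, h(a * (a * a) * a, b * b * b, b * (a * (a * b))), h(a, a, b) * (a * a)) * a * h(h(h(a, a, a), a * b * a, b * b), h(b * a, a * b * b * a, (a * b) * (b * a)), (a * a) * a * b * b * (f(b, b, b) * a)) * (b * (a * f(f(a, b, b), (b * a) * a, b))), b, a) * b * a * b
  Simplify inside:  f(h(a * b * b * f(a, b, b) * b * b * b, h(a * (a * a) * a, b * b * b, b * (a * (a * b))), h(a, a, b) * (a * a)) * a * h(h(h(a, a, a), a * b * a, b * b), h(b * a, a * b * b * a, (a * b) * (b * a)), (a * a) * a * b * b * (f(b, b, b) * a)) * (b * (a * f(f(a, b, b), (b * a) * a, b))), b, a)  →  f(a * a * b * f(f(a, b, b), a * a * b, b) * h(a * b * b * b * b * b * f(a, b, b), h(a * a * a * a, b * b * b, a * a * b * b), a * a * h(a, a, b)) * h(h(h(a, a, a), a * a * b, b * b), h(a * b, a * a * b * b, a * a * b * b), a * a * a * a * b * b * f(b, b, b)), b, a)
  Sort:  a * b * b * b * f(a * a * b * f(f(a, b, b), a * a * b, b) * h(a * b * b * b * b * b * f(a, b, b), h(a * a * a * a, b * b * b, a * a * b * b), a * a * h(a, a, b)) * h(h(h(a, a, a), a * a * b, b * b), h(a * b, a * a * b * b, a * a * b * b), a * a * a * a * b * b * f(b, b, b)), b, a)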